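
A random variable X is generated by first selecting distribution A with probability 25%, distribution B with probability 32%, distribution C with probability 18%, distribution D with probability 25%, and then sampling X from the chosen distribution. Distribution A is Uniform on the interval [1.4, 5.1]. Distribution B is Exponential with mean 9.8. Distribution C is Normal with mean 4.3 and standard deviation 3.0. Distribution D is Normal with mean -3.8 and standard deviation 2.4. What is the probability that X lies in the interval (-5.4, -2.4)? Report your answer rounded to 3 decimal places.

0.119

Conditional on each component, P(-5.4 < X < -2.4): A: 0; B: 0; C: 0.0121517; D: 0.467673.
By total probability, P(-5.4 < X < -2.4) = 0.25·0 + 0.32·0 + 0.18·0.0121517 + 0.25·0.467673 = 0.119106.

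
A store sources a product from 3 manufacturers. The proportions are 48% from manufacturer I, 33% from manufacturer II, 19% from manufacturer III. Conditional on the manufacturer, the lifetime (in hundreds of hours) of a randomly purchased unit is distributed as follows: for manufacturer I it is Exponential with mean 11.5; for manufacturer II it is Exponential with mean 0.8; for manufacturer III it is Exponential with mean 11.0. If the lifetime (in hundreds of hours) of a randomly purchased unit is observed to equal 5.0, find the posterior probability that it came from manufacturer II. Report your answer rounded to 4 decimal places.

0.0205

Likelihoods f(5.0 | ·): I: 0.0562961; II: 0.00241307; III: 0.0577033.
Posterior ∝ prior × likelihood. Numerator for II: 0.33·0.00241307 = 0.000796312.
Normalizing constant: 0.48·0.0562961 + 0.33·0.00241307 + 0.19·0.0577033 = 0.0387821.
P(II | observation) = 0.000796312 / 0.0387821 = 0.020533.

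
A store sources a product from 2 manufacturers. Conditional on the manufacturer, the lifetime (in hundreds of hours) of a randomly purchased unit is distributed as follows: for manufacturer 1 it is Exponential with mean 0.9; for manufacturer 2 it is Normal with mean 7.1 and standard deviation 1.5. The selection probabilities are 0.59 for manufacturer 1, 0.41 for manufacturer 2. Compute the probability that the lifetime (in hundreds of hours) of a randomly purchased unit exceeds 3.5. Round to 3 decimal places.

Conditional on each manufacturer, P(X > 3.5): 1: 0.0204681; 2: 0.991802.
By total probability, P(X > 3.5) = 0.59·0.0204681 + 0.41·0.991802 = 0.418715.

0.419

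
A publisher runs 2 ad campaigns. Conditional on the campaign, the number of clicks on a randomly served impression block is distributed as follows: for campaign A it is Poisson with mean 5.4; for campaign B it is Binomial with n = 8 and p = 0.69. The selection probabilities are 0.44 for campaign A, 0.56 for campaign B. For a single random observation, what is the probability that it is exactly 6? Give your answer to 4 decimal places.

Conditional on each campaign, P(X = 6): A: 0.155539; B: 0.290386.
By total probability, P(X = 6) = 0.44·0.155539 + 0.56·0.290386 = 0.231054.

0.2311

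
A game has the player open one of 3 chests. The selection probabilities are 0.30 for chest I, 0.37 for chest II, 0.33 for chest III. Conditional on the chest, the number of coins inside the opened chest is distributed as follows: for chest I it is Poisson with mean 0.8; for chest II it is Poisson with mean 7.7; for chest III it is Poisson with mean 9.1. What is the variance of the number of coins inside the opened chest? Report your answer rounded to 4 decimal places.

Per component, I: μ=0.8, E[X²]=1.44; II: μ=7.7, E[X²]=66.99; III: μ=9.1, E[X²]=91.91.
E[X] = 0.3·0.8 + 0.37·7.7 + 0.33·9.1 = 6.092.
E[X²] = 0.3·1.44 + 0.37·66.99 + 0.33·91.91 = 55.5486.
Var(X) = E[X²] − (E[X])² = 55.5486 − 37.1125 = 18.4361.

18.4361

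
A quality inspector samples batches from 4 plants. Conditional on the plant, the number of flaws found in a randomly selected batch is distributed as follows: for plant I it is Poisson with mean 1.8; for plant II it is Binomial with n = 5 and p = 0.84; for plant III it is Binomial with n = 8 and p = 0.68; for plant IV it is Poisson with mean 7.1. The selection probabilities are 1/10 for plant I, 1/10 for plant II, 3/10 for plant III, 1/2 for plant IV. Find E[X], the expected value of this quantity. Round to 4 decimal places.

5.7820

Component means — I: 1.8; II: 4.2; III: 5.44; IV: 7.1.
E[X] = 0.1·1.8 + 0.1·4.2 + 0.3·5.44 + 0.5·7.1 = 5.782.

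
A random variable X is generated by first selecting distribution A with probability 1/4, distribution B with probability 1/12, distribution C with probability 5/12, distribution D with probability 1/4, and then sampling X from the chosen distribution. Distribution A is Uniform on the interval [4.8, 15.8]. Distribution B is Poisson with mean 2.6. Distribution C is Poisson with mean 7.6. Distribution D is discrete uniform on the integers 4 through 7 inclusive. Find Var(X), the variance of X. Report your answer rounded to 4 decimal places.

Per component, A: μ=10.3, E[X²]=116.173; B: μ=2.6, E[X²]=9.36; C: μ=7.6, E[X²]=65.36; D: μ=5.5, E[X²]=31.5.
E[X] = 0.25·10.3 + 0.0833333·2.6 + 0.416667·7.6 + 0.25·5.5 = 7.33333.
E[X²] = 0.25·116.173 + 0.0833333·9.36 + 0.416667·65.36 + 0.25·31.5 = 64.9317.
Var(X) = E[X²] − (E[X])² = 64.9317 − 53.7778 = 11.1539.

11.1539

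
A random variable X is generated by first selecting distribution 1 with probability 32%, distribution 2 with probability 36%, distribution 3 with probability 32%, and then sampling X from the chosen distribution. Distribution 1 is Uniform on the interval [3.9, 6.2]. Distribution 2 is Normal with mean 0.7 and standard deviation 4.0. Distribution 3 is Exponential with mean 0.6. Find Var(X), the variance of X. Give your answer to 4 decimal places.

Per component, 1: μ=5.05, E[X²]=25.9433; 2: μ=0.7, E[X²]=16.49; 3: μ=0.6, E[X²]=0.72.
E[X] = 0.32·5.05 + 0.36·0.7 + 0.32·0.6 = 2.06.
E[X²] = 0.32·25.9433 + 0.36·16.49 + 0.32·0.72 = 14.4687.
Var(X) = E[X²] − (E[X])² = 14.4687 − 4.2436 = 10.2251.

10.2251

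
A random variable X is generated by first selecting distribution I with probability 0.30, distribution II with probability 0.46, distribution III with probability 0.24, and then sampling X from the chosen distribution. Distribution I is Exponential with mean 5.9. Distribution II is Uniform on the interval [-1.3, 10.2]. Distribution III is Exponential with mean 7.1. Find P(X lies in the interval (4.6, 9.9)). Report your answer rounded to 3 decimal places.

Conditional on each component, P(4.6 < X < 9.9): I: 0.271808; II: 0.46087; III: 0.27516.
By total probability, P(4.6 < X < 9.9) = 0.3·0.271808 + 0.46·0.46087 + 0.24·0.27516 = 0.359581.

0.360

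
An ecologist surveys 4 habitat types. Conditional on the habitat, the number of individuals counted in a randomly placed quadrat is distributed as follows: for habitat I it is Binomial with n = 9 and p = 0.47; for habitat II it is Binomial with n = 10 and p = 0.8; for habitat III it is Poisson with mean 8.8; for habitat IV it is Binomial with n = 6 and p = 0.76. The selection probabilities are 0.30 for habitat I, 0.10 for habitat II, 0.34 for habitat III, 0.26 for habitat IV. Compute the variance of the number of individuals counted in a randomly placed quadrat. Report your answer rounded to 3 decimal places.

8.593

Per component, I: μ=4.23, E[X²]=20.1348; II: μ=8, E[X²]=65.6; III: μ=8.8, E[X²]=86.24; IV: μ=4.56, E[X²]=21.888.
E[X] = 0.3·4.23 + 0.1·8 + 0.34·8.8 + 0.26·4.56 = 6.2466.
E[X²] = 0.3·20.1348 + 0.1·65.6 + 0.34·86.24 + 0.26·21.888 = 47.6129.
Var(X) = E[X²] − (E[X])² = 47.6129 − 39.02 = 8.59291.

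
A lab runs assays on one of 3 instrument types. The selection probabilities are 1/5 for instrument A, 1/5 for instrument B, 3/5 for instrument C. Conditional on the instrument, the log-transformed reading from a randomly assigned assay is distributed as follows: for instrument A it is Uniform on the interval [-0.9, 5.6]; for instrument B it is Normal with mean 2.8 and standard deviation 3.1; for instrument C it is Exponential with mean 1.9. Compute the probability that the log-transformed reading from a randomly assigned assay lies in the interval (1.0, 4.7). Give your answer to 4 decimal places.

Conditional on each instrument, P(1.0 < X < 4.7): A: 0.569231; B: 0.44929; C: 0.506504.
By total probability, P(1.0 < X < 4.7) = 0.2·0.569231 + 0.2·0.44929 + 0.6·0.506504 = 0.507606.

0.5076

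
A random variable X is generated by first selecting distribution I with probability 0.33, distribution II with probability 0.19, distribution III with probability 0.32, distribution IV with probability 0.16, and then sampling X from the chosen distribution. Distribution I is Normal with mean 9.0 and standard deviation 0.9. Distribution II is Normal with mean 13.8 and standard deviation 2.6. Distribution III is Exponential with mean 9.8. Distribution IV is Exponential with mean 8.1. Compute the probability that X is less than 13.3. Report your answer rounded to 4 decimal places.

Conditional on each component, P(X < 13.3): I: 0.999999; II: 0.423751; III: 0.742605; IV: 0.806403.
By total probability, P(X < 13.3) = 0.33·0.999999 + 0.19·0.423751 + 0.32·0.742605 + 0.16·0.806403 = 0.77717.

0.7772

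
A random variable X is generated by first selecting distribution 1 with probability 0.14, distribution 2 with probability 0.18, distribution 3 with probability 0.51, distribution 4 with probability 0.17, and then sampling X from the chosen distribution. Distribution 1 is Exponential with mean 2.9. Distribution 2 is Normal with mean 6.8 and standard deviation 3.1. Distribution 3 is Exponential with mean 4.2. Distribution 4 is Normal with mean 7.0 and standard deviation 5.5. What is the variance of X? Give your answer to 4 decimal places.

Per component, 1: μ=2.9, E[X²]=16.82; 2: μ=6.8, E[X²]=55.85; 3: μ=4.2, E[X²]=35.28; 4: μ=7, E[X²]=79.25.
E[X] = 0.14·2.9 + 0.18·6.8 + 0.51·4.2 + 0.17·7 = 4.962.
E[X²] = 0.14·16.82 + 0.18·55.85 + 0.51·35.28 + 0.17·79.25 = 43.8731.
Var(X) = E[X²] − (E[X])² = 43.8731 − 24.6214 = 19.2517.

19.2517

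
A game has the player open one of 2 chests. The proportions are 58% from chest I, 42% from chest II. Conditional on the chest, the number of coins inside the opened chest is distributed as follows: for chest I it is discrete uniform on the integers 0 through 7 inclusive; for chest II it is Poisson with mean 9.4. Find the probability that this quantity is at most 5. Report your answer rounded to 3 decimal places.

Conditional on each chest, P(X ≤ 5): I: 0.75; II: 0.0934707.
By total probability, P(X ≤ 5) = 0.58·0.75 + 0.42·0.0934707 = 0.474258.

0.474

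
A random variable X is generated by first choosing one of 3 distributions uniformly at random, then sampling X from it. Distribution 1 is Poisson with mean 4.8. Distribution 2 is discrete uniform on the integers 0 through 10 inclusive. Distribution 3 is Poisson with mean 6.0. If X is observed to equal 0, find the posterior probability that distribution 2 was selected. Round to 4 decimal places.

Likelihoods P(X=0 | ·): 1: 0.00822975; 2: 0.0909091; 3: 0.00247875.
Posterior ∝ prior × likelihood. Numerator for 2: 0.333333·0.0909091 = 0.030303.
Normalizing constant: 0.333333·0.00822975 + 0.333333·0.0909091 + 0.333333·0.00247875 = 0.0338725.
P(2 | observation) = 0.030303 / 0.0338725 = 0.89462.

0.8946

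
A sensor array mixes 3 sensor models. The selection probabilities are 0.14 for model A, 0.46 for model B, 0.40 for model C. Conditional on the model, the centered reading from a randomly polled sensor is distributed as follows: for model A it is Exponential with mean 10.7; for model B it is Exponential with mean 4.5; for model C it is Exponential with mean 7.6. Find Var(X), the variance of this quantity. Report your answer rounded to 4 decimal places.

Per component, A: μ=10.7, E[X²]=228.98; B: μ=4.5, E[X²]=40.5; C: μ=7.6, E[X²]=115.52.
E[X] = 0.14·10.7 + 0.46·4.5 + 0.4·7.6 = 6.608.
E[X²] = 0.14·228.98 + 0.46·40.5 + 0.4·115.52 = 96.8952.
Var(X) = E[X²] − (E[X])² = 96.8952 − 43.6657 = 53.2295.

53.2295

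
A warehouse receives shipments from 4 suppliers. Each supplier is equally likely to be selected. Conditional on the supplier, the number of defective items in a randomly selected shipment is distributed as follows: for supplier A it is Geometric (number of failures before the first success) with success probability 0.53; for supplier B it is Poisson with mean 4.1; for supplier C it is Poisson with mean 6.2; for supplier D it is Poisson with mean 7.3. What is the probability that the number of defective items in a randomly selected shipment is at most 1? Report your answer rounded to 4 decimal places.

0.2210

Conditional on each supplier, P(X ≤ 1): A: 0.7791; B: 0.0845206; C: 0.0146119; D: 0.00560697.
By total probability, P(X ≤ 1) = 0.25·0.7791 + 0.25·0.0845206 + 0.25·0.0146119 + 0.25·0.00560697 = 0.22096.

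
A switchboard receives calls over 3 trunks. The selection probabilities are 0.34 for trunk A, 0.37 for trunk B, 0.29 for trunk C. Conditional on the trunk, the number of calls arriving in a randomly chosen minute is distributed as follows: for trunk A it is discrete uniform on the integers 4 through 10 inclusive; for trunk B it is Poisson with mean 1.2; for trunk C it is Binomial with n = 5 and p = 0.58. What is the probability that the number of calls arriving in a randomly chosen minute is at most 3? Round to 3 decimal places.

0.560

Conditional on each trunk, P(X ≤ 3): A: 0; B: 0.966231; C: 0.696718.
By total probability, P(X ≤ 3) = 0.34·0 + 0.37·0.966231 + 0.29·0.696718 = 0.559554.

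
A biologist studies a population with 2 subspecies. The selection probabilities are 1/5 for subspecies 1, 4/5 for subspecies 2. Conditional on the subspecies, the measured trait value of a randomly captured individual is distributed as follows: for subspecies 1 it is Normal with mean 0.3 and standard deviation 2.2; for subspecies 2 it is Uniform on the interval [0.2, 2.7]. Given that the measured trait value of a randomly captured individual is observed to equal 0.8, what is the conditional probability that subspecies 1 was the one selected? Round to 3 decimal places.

0.099

Likelihoods f(0.8 | ·): 1: 0.176714; 2: 0.4.
Posterior ∝ prior × likelihood. Numerator for 1: 0.2·0.176714 = 0.0353428.
Normalizing constant: 0.2·0.176714 + 0.8·0.4 = 0.355343.
P(1 | observation) = 0.0353428 / 0.355343 = 0.0994612.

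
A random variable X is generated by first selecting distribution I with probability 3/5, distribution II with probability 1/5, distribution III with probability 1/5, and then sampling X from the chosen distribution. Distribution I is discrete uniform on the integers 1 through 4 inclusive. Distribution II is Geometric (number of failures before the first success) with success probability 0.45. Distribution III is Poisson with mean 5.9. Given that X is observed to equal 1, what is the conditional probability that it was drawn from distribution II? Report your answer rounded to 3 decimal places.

0.244

Likelihoods P(X=1 | ·): I: 0.25; II: 0.2475; III: 0.0161627.
Posterior ∝ prior × likelihood. Numerator for II: 0.2·0.2475 = 0.0495.
Normalizing constant: 0.6·0.25 + 0.2·0.2475 + 0.2·0.0161627 = 0.202733.
P(II | observation) = 0.0495 / 0.202733 = 0.244164.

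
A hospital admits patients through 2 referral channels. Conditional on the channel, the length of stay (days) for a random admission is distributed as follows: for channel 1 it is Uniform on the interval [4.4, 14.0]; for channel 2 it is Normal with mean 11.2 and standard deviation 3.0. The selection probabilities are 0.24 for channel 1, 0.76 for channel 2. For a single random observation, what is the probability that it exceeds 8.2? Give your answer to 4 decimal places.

0.7844

Conditional on each channel, P(X > 8.2): 1: 0.604167; 2: 0.841345.
By total probability, P(X > 8.2) = 0.24·0.604167 + 0.76·0.841345 = 0.784422.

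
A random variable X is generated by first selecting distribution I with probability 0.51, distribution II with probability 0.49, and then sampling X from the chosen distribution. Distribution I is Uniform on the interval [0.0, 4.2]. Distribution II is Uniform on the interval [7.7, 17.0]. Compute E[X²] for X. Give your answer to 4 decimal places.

81.2665

For each component E[X²] = Var + (mean)², giving I: 5.88; II: 159.73.
Overall E[X²] = 0.51·5.88 + 0.49·159.73 = 81.2665.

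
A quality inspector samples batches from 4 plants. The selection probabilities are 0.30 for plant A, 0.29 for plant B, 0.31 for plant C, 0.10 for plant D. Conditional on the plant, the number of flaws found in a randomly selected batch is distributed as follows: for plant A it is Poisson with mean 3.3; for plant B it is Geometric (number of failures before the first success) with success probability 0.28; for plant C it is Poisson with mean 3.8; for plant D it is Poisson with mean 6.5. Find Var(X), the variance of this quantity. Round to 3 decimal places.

Per component, A: μ=3.3, E[X²]=14.19; B: μ=2.57143, E[X²]=15.7959; C: μ=3.8, E[X²]=18.24; D: μ=6.5, E[X²]=48.75.
E[X] = 0.3·3.3 + 0.29·2.57143 + 0.31·3.8 + 0.1·6.5 = 3.56371.
E[X²] = 0.3·14.19 + 0.29·15.7959 + 0.31·18.24 + 0.1·48.75 = 19.3672.
Var(X) = E[X²] − (E[X])² = 19.3672 − 12.7001 = 6.66716.

6.667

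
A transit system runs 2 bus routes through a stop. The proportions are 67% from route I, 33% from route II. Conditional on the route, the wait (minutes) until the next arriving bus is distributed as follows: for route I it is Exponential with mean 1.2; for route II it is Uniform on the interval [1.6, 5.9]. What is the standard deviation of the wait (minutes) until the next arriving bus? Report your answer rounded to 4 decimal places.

Per component, I: μ=1.2, E[X²]=2.88; II: μ=3.75, E[X²]=15.6033.
E[X] = 0.67·1.2 + 0.33·3.75 = 2.0415.
E[X²] = 0.67·2.88 + 0.33·15.6033 = 7.0787.
Var(X) = E[X²] − (E[X])² = 7.0787 − 4.16772 = 2.91098.
SD(X) = √2.91098 = 1.70616.

1.7062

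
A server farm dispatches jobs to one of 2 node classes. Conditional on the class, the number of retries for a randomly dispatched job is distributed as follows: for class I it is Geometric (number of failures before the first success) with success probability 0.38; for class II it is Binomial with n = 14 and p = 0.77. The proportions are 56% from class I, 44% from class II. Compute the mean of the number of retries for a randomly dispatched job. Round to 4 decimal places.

5.6569

Component means — I: 1.63158; II: 10.78.
E[X] = 0.56·1.63158 + 0.44·10.78 = 5.65688.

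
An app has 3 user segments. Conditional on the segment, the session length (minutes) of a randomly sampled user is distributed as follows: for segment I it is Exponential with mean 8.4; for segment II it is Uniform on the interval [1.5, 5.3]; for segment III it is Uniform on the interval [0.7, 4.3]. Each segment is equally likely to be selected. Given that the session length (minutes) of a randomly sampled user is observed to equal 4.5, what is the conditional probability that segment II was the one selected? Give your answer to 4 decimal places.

Likelihoods f(4.5 | ·): I: 0.0696728; II: 0.263158; III: 0.
Posterior ∝ prior × likelihood. Numerator for II: 0.333333·0.263158 = 0.0877193.
Normalizing constant: 0.333333·0.0696728 + 0.333333·0.263158 + 0.333333·0 = 0.110944.
P(II | observation) = 0.0877193 / 0.110944 = 0.790666.

0.7907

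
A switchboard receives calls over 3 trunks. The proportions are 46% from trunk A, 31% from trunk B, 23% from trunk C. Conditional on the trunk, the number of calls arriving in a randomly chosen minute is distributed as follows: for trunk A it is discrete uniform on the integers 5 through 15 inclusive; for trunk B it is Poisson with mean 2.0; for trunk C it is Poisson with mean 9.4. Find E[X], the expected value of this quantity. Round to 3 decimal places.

7.382

Component means — A: 10; B: 2; C: 9.4.
E[X] = 0.46·10 + 0.31·2 + 0.23·9.4 = 7.382.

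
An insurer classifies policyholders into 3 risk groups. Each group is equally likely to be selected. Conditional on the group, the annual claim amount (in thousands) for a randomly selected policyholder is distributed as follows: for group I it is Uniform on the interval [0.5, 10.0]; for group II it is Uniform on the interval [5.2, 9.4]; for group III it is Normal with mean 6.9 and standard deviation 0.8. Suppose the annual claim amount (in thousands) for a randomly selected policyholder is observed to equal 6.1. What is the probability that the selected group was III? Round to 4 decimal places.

Likelihoods f(6.1 | ·): I: 0.105263; II: 0.238095; III: 0.302463.
Posterior ∝ prior × likelihood. Numerator for III: 0.333333·0.302463 = 0.100821.
Normalizing constant: 0.333333·0.105263 + 0.333333·0.238095 + 0.333333·0.302463 = 0.215274.
P(III | observation) = 0.100821 / 0.215274 = 0.468339.

0.4683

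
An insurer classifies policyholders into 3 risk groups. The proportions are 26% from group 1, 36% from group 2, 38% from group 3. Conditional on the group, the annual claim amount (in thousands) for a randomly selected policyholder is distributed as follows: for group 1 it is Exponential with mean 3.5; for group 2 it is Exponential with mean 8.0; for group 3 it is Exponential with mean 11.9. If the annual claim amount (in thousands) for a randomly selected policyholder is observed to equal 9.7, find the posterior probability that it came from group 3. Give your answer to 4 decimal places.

Likelihoods f(9.7 | ·): 1: 0.0178779; 2: 0.0371816; 3: 0.0371919.
Posterior ∝ prior × likelihood. Numerator for 3: 0.38·0.0371919 = 0.0141329.
Normalizing constant: 0.26·0.0178779 + 0.36·0.0371816 + 0.38·0.0371919 = 0.0321665.
P(3 | observation) = 0.0141329 / 0.0321665 = 0.439367.

0.4394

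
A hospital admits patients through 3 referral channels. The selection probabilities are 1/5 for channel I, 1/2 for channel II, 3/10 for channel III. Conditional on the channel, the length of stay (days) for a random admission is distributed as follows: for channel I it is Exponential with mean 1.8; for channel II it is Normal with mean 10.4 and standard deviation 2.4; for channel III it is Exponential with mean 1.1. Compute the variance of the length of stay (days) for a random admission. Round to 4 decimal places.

Per component, I: μ=1.8, E[X²]=6.48; II: μ=10.4, E[X²]=113.92; III: μ=1.1, E[X²]=2.42.
E[X] = 0.2·1.8 + 0.5·10.4 + 0.3·1.1 = 5.89.
E[X²] = 0.2·6.48 + 0.5·113.92 + 0.3·2.42 = 58.982.
Var(X) = E[X²] − (E[X])² = 58.982 − 34.6921 = 24.2899.

24.2899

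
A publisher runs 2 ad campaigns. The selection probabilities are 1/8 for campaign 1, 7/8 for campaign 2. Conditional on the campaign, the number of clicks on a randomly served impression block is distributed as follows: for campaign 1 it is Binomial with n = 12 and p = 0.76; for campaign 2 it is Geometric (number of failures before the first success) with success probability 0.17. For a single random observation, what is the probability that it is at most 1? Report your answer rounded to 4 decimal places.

0.2722

Conditional on each campaign, P(X ≤ 1): 1: 1.42429e-06; 2: 0.3111.
By total probability, P(X ≤ 1) = 0.125·1.42429e-06 + 0.875·0.3111 = 0.272213.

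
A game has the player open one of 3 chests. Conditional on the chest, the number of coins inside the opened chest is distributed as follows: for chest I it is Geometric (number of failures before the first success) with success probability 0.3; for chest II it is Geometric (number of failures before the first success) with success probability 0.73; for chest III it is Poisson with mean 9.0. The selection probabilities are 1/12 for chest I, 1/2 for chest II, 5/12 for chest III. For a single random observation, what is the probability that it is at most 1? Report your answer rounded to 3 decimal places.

0.507

Conditional on each chest, P(X ≤ 1): I: 0.51; II: 0.9271; III: 0.0012341.
By total probability, P(X ≤ 1) = 0.0833333·0.51 + 0.5·0.9271 + 0.416667·0.0012341 = 0.506564.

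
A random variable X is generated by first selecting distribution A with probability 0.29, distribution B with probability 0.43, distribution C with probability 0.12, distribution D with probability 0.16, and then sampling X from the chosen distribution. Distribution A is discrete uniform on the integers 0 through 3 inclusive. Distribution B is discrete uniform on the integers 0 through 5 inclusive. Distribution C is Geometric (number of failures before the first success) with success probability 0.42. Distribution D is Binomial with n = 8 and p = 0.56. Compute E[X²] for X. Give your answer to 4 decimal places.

9.1067

For each component E[X²] = Var + (mean)², giving A: 3.5; B: 9.16667; C: 5.19501; D: 22.0416.
Overall E[X²] = 0.29·3.5 + 0.43·9.16667 + 0.12·5.19501 + 0.16·22.0416 = 9.10672.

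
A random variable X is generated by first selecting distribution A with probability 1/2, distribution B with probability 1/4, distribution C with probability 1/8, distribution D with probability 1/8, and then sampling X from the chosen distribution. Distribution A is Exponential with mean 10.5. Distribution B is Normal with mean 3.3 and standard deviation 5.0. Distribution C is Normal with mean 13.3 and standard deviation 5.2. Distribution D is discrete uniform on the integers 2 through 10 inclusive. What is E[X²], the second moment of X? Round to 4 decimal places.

For each component E[X²] = Var + (mean)², giving A: 220.5; B: 35.89; C: 203.93; D: 42.6667.
Overall E[X²] = 0.5·220.5 + 0.25·35.89 + 0.125·203.93 + 0.125·42.6667 = 150.047.

150.0471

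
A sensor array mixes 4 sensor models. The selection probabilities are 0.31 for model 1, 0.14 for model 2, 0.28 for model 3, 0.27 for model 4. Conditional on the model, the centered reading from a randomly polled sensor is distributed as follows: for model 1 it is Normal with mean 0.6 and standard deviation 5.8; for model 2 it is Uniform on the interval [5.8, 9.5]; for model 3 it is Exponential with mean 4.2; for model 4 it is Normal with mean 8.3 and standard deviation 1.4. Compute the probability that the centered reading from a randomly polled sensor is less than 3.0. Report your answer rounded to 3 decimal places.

0.348

Conditional on each model, P(X < 3.0): 1: 0.660487; 2: 0; 3: 0.510458; 4: 7.66338e-05.
By total probability, P(X < 3.0) = 0.31·0.660487 + 0.14·0 + 0.28·0.510458 + 0.27·7.66338e-05 = 0.3477.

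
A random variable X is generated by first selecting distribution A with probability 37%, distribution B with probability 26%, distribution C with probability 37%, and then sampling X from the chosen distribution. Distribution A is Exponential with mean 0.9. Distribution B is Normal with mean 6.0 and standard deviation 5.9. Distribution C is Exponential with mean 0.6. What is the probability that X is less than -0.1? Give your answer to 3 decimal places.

Conditional on each component, P(X < -0.1): A: 0; B: 0.150592; C: 0.
By total probability, P(X < -0.1) = 0.37·0 + 0.26·0.150592 + 0.37·0 = 0.0391539.

0.039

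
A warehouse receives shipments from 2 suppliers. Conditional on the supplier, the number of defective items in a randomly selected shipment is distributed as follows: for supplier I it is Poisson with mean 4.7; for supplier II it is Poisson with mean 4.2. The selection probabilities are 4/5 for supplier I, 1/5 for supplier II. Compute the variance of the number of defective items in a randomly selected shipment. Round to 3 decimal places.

4.640

Per component, I: μ=4.7, E[X²]=26.79; II: μ=4.2, E[X²]=21.84.
E[X] = 0.8·4.7 + 0.2·4.2 = 4.6.
E[X²] = 0.8·26.79 + 0.2·21.84 = 25.8.
Var(X) = E[X²] − (E[X])² = 25.8 − 21.16 = 4.64.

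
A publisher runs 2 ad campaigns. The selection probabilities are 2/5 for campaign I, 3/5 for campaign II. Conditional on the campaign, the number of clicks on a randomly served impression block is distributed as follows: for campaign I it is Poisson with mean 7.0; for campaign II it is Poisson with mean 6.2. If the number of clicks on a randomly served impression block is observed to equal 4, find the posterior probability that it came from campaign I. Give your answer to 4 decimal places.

Likelihoods P(X=4 | ·): I: 0.0912262; II: 0.124948.
Posterior ∝ prior × likelihood. Numerator for I: 0.4·0.0912262 = 0.0364905.
Normalizing constant: 0.4·0.0912262 + 0.6·0.124948 = 0.111459.
P(I | observation) = 0.0364905 / 0.111459 = 0.327388.

0.3274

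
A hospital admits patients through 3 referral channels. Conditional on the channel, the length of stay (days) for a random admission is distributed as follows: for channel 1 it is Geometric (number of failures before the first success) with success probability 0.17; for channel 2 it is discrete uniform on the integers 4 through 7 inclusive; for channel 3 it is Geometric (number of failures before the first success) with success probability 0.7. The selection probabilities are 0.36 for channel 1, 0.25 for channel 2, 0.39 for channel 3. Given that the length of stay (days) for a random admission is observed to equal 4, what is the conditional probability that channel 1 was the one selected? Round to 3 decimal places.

0.310

Likelihoods P(X=4 | ·): 1: 0.0806791; 2: 0.25; 3: 0.00567.
Posterior ∝ prior × likelihood. Numerator for 1: 0.36·0.0806791 = 0.0290445.
Normalizing constant: 0.36·0.0806791 + 0.25·0.25 + 0.39·0.00567 = 0.0937558.
P(1 | observation) = 0.0290445 / 0.0937558 = 0.309789.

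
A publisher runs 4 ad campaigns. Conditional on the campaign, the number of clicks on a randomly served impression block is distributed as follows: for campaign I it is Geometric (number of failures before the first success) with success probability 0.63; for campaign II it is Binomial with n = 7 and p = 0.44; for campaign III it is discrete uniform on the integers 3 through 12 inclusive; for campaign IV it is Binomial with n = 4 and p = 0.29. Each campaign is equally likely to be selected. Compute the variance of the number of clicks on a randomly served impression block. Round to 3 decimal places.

Per component, I: μ=0.587302, E[X²]=1.27715; II: μ=3.08, E[X²]=11.2112; III: μ=7.5, E[X²]=64.5; IV: μ=1.16, E[X²]=2.1692.
E[X] = 0.25·0.587302 + 0.25·3.08 + 0.25·7.5 + 0.25·1.16 = 3.08183.
E[X²] = 0.25·1.27715 + 0.25·11.2112 + 0.25·64.5 + 0.25·2.1692 = 19.7894.
Var(X) = E[X²] − (E[X])² = 19.7894 − 9.49765 = 10.2917.

10.292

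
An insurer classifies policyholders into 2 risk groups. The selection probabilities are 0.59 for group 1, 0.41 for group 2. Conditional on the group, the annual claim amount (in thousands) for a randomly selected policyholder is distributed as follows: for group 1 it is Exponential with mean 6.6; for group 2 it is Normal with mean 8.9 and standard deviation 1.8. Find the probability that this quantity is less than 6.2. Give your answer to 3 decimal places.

0.387

Conditional on each group, P(X < 6.2): 1: 0.609135; 2: 0.0668072.
By total probability, P(X < 6.2) = 0.59·0.609135 + 0.41·0.0668072 = 0.386781.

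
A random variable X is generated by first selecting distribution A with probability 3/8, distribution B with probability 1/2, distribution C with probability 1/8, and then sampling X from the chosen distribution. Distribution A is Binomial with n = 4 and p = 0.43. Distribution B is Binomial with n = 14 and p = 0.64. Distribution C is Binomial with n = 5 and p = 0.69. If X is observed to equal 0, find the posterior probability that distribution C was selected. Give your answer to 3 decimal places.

Likelihoods P(X=0 | ·): A: 0.10556; B: 6.14094e-07; C: 0.00286292.
Posterior ∝ prior × likelihood. Numerator for C: 0.125·0.00286292 = 0.000357864.
Normalizing constant: 0.375·0.10556 + 0.5·6.14094e-07 + 0.125·0.00286292 = 0.0399432.
P(C | observation) = 0.000357864 / 0.0399432 = 0.00895934.

0.009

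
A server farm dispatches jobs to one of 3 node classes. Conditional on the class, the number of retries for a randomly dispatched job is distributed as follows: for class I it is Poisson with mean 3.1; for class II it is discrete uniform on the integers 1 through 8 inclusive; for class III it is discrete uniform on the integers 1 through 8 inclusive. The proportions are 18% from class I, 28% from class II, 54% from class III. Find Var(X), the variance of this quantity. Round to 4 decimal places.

Per component, I: μ=3.1, E[X²]=12.71; II: μ=4.5, E[X²]=25.5; III: μ=4.5, E[X²]=25.5.
E[X] = 0.18·3.1 + 0.28·4.5 + 0.54·4.5 = 4.248.
E[X²] = 0.18·12.71 + 0.28·25.5 + 0.54·25.5 = 23.1978.
Var(X) = E[X²] − (E[X])² = 23.1978 − 18.0455 = 5.1523.

5.1523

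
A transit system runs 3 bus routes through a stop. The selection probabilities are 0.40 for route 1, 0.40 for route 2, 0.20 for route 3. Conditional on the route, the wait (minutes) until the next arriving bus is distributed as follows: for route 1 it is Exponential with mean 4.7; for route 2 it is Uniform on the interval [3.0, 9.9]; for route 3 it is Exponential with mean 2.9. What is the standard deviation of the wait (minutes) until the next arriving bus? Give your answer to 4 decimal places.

Per component, 1: μ=4.7, E[X²]=44.18; 2: μ=6.45, E[X²]=45.57; 3: μ=2.9, E[X²]=16.82.
E[X] = 0.4·4.7 + 0.4·6.45 + 0.2·2.9 = 5.04.
E[X²] = 0.4·44.18 + 0.4·45.57 + 0.2·16.82 = 39.264.
Var(X) = E[X²] − (E[X])² = 39.264 − 25.4016 = 13.8624.
SD(X) = √13.8624 = 3.72322.

3.7232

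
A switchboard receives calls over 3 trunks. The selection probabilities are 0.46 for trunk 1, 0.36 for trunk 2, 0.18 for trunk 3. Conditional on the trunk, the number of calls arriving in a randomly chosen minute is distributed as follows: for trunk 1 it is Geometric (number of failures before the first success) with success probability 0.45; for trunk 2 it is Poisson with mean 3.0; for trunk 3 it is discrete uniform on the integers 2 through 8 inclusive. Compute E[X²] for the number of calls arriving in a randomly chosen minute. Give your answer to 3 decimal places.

11.477

For each component E[X²] = Var + (mean)², giving 1: 4.20988; 2: 12; 3: 29.
Overall E[X²] = 0.46·4.20988 + 0.36·12 + 0.18·29 = 11.4765.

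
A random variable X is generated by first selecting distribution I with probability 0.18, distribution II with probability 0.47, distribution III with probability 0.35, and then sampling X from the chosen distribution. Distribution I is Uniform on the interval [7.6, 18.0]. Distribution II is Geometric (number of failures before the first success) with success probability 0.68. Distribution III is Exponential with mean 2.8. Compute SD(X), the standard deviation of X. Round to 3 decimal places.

4.974

Per component, I: μ=12.8, E[X²]=172.853; II: μ=0.470588, E[X²]=0.913495; III: μ=2.8, E[X²]=15.68.
E[X] = 0.18·12.8 + 0.47·0.470588 + 0.35·2.8 = 3.50518.
E[X²] = 0.18·172.853 + 0.47·0.913495 + 0.35·15.68 = 37.0309.
Var(X) = E[X²] − (E[X])² = 37.0309 − 12.2863 = 24.7447.
SD(X) = √24.7447 = 4.9744.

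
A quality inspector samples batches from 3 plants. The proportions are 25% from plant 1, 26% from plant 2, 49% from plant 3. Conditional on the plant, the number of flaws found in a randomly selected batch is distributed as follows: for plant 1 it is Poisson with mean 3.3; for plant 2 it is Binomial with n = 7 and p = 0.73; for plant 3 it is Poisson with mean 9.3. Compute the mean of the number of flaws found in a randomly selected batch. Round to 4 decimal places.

Component means — 1: 3.3; 2: 5.11; 3: 9.3.
E[X] = 0.25·3.3 + 0.26·5.11 + 0.49·9.3 = 6.7106.

6.7106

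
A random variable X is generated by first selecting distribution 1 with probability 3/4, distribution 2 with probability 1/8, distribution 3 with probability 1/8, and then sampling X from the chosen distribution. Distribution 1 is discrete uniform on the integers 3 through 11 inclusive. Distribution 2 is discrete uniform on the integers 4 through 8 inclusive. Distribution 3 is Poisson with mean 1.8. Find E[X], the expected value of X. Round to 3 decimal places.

6.225

Component means — 1: 7; 2: 6; 3: 1.8.
E[X] = 0.75·7 + 0.125·6 + 0.125·1.8 = 6.225.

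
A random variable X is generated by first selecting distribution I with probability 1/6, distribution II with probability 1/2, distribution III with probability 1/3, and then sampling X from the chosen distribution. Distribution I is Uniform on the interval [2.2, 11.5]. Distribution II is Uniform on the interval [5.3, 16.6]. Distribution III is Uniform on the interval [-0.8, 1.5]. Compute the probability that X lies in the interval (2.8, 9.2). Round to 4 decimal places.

0.2873

Conditional on each component, P(2.8 < X < 9.2): I: 0.688172; II: 0.345133; III: 0.
By total probability, P(2.8 < X < 9.2) = 0.166667·0.688172 + 0.5·0.345133 + 0.333333·0 = 0.287262.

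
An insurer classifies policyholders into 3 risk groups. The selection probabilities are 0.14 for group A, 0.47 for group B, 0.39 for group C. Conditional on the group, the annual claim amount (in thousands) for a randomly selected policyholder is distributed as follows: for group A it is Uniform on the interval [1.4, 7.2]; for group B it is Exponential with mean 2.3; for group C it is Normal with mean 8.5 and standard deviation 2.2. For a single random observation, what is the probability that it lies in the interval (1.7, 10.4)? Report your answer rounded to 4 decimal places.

0.6661

Conditional on each group, P(1.7 < X < 10.4): A: 0.948276; B: 0.466659; C: 0.805108.
By total probability, P(1.7 < X < 10.4) = 0.14·0.948276 + 0.47·0.466659 + 0.39·0.805108 = 0.666081.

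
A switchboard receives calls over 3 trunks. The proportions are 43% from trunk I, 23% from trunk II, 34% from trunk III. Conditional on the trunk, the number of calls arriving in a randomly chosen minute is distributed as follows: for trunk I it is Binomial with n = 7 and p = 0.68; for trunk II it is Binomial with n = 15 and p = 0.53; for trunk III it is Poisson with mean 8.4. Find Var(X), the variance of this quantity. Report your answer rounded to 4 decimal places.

Per component, I: μ=4.76, E[X²]=24.1808; II: μ=7.95, E[X²]=66.939; III: μ=8.4, E[X²]=78.96.
E[X] = 0.43·4.76 + 0.23·7.95 + 0.34·8.4 = 6.7313.
E[X²] = 0.43·24.1808 + 0.23·66.939 + 0.34·78.96 = 52.6401.
Var(X) = E[X²] − (E[X])² = 52.6401 − 45.3104 = 7.32971.

7.3297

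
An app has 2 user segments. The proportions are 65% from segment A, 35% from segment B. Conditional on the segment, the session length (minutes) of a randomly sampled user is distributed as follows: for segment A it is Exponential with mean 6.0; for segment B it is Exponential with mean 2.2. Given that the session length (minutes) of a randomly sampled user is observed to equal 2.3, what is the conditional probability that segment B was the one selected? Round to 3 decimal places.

Likelihoods f(2.3 | ·): A: 0.113598; B: 0.159787.
Posterior ∝ prior × likelihood. Numerator for B: 0.35·0.159787 = 0.0559255.
Normalizing constant: 0.65·0.113598 + 0.35·0.159787 = 0.129764.
P(B | observation) = 0.0559255 / 0.129764 = 0.430979.

0.431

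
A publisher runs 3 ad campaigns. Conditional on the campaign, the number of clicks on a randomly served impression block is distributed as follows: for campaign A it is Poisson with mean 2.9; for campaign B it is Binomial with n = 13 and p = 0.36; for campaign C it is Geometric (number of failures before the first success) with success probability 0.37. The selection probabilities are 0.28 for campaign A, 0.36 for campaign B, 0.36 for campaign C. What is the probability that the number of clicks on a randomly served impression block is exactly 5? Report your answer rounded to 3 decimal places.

0.118

Conditional on each campaign, P(X = 5): A: 0.0940491; B: 0.219044; C: 0.0367202.
By total probability, P(X = 5) = 0.28·0.0940491 + 0.36·0.219044 + 0.36·0.0367202 = 0.118409.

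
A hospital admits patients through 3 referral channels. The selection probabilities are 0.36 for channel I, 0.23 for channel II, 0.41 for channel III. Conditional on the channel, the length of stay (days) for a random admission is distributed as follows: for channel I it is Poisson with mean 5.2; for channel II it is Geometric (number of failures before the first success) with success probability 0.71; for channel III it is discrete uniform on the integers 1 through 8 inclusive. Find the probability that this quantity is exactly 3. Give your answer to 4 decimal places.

0.1018

Conditional on each channel, P(X = 3): I: 0.129279; II: 0.0173162; III: 0.125.
By total probability, P(X = 3) = 0.36·0.129279 + 0.23·0.0173162 + 0.41·0.125 = 0.101773.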